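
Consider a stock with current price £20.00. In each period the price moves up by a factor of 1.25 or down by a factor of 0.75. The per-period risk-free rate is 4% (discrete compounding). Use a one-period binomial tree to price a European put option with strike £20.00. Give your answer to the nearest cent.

£2.02

Risk-neutral probability p = (1 + 0.04 − 0.75)/(1.25 − 0.75) = 0.2900/0.5000 = 0.5800
Terminal stock prices: S_u = 25, S_d = 15
Terminal payoffs (K − S): max(-5, 0) = 0, max(5, 0) = 5
Node 0 (S = 20): V_0 = 1/1.04·[0.5800·0.0000 + 0.4200·5.0000] = 2.0192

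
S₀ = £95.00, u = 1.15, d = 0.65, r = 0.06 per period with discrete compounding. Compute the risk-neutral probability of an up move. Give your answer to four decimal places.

p = 0.8200

Risk-neutral probability p = (1 + 0.06 − 0.65)/(1.15 − 0.65) = 0.4100/0.5000 = 0.8200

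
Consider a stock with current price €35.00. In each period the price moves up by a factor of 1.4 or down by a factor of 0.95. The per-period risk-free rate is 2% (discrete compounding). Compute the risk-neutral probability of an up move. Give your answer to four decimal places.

Risk-neutral probability p = (1 + 0.02 − 0.95)/(1.4 − 0.95) = 0.0700/0.4500 = 0.1556

p = 0.1556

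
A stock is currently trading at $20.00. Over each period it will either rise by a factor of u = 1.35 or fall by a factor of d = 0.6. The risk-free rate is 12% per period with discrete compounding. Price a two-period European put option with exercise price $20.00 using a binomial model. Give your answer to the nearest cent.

Risk-neutral probability p = (1 + 0.12 − 0.6)/(1.35 − 0.6) = 0.5200/0.7500 = 0.6933
Terminal stock prices: S_uu = 36.45, S_ud = 16.2, S_dd = 7.2
Terminal payoffs (K − S): max(-16.45, 0) = 0, max(3.8, 0) = 3.8, max(12.8, 0) = 12.8
Node u (S = 27): V_u = 1/1.12·[0.6933·0.0000 + 0.3067·3.8000] = 1.0405
Node d (S = 12): V_d = 1/1.12·[0.6933·3.8000 + 0.3067·12.8000] = 5.8571
Node 0 (S = 20): V_0 = 1/1.12·[0.6933·1.0405 + 0.3067·5.8571] = 2.2478

$2.25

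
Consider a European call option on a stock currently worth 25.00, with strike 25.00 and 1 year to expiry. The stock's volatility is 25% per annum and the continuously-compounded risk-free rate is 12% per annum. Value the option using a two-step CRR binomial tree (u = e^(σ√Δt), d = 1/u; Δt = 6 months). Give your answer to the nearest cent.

3.73

CRR parameters: u = e^(σ√Δt) = e^(0.25·√0.5) = 1.1934, d = 1/u = 0.8380
Per-period rate: rΔt = 0.12·0.5 = 0.06, so R = e^0.06 = 1.0618
Risk-neutral probability p = (e^0.06 − 0.8380)/(1.1934 − 0.8380) = 0.2239/0.3554 = 0.6299
Terminal stock prices: S_uu = 35.6, S_ud = 25, S_dd = 17.55
Terminal payoffs (S − K): max(10.6, 0) = 10.6, max(0, 0) = 0, max(-7.445, 0) = 0
Node u (S = 29.83): V_u = e^(−0.06)·[0.6299·10.6030 + 0.3701·0.0000] = 6.2900
Node d (S = 20.95): V_d = e^(−0.06)·[0.6299·0.0000 + 0.3701·0.0000] = 0.0000
Node 0 (S = 25): V_0 = e^(−0.06)·[0.6299·6.2900 + 0.3701·0.0000] = 3.7314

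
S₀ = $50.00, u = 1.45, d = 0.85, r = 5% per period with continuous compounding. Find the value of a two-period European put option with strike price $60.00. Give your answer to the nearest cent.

$9.54

Risk-neutral probability p = (e^0.05 − 0.85)/(1.45 − 0.85) = 0.2013/0.6000 = 0.3355
Terminal stock prices: S_uu = 105.1, S_ud = 61.62, S_dd = 36.12
Terminal payoffs (K − S): max(-45.12, 0) = 0, max(-1.625, 0) = 0, max(23.88, 0) = 23.88
Node u (S = 72.5): V_u = e^(−0.05)·[0.3355·0.0000 + 0.6645·0.0000] = 0.0000
Node d (S = 42.5): V_d = e^(−0.05)·[0.3355·0.0000 + 0.6645·23.8750] = 15.0923
Node 0 (S = 50): V_0 = e^(−0.05)·[0.3355·0.0000 + 0.6645·15.0923] = 9.5404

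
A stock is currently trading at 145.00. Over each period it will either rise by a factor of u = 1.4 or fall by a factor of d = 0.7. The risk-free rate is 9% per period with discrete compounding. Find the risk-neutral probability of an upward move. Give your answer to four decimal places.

Risk-neutral probability p = (1 + 0.09 − 0.7)/(1.4 − 0.7) = 0.3900/0.7000 = 0.5571

p = 0.5571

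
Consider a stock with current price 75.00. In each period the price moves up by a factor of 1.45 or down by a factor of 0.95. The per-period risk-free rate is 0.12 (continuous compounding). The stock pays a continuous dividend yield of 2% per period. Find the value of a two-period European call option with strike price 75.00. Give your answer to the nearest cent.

15.80

Per-period risk-free factor R = e^0.12 = 1.1275; dividend-adjusted growth = e^(0.12−0.02) = 1.1052.
Risk-neutral probability p = (1.1052 − 0.95)/(1.45 − 0.95) = 0.1552/0.5000 = 0.3103
Terminal stock prices: S_uu = 157.7, S_ud = 103.3, S_dd = 67.69
Terminal payoffs (S − K): max(82.69, 0) = 82.69, max(28.31, 0) = 28.31, max(-7.312, 0) = 0
Node u (S = 108.8): V_u = e^(−0.12)·[0.3103·82.6875 + 0.6897·28.3125] = 40.0776
Node d (S = 71.25): V_d = e^(−0.12)·[0.3103·28.3125 + 0.6897·0.0000] = 7.7930
Node 0 (S = 75): V_0 = e^(−0.12)·[0.3103·40.0776 + 0.6897·7.7930] = 15.7980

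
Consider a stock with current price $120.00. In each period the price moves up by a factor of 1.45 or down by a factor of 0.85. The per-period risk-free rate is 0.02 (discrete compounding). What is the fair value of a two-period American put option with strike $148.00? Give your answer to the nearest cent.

$32.34

Risk-neutral probability p = (1 + 0.02 − 0.85)/(1.45 − 0.85) = 0.1700/0.6000 = 0.2833
Terminal stock prices: S_uu = 252.3, S_ud = 147.9, S_dd = 86.7
Terminal payoffs (K − S): max(-104.3, 0) = 0, max(0.1, 0) = 0.1, max(61.3, 0) = 61.3
Node u (S = 174): continuation = 1/1.02·[0.2833·0.0000 + 0.7167·0.1000] = 0.0703; exercise value = 0.0000 ≤ continuation, so V_u = 0.0703
Node d (S = 102): continuation = 1/1.02·[0.2833·0.1000 + 0.7167·61.3000] = 43.0980; exercise value = 46.0000 > continuation, so V_d = 46.0000 (exercise)
Node 0 (S = 120): continuation = 1/1.02·[0.2833·0.0703 + 0.7167·46.0000] = 32.3398; exercise value = 28.0000 ≤ continuation, so V_0 = 32.3398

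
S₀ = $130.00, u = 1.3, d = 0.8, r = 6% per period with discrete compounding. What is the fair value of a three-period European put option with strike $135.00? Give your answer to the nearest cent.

$14.45

Risk-neutral probability p = (1 + 0.06 − 0.8)/(1.3 − 0.8) = 0.2600/0.5000 = 0.5200
Terminal stock prices: S_uuu = 285.6, S_uud = 175.8, S_udd = 108.2, S_ddd = 66.56
Terminal payoffs (K − S): max(-150.6, 0) = 0, max(-40.76, 0) = 0, max(26.84, 0) = 26.84, max(68.44, 0) = 68.44
Node uu (S = 219.7): V_uu = 1/1.06·[0.5200·0.0000 + 0.4800·0.0000] = 0.0000
Node ud (S = 135.2): V_ud = 1/1.06·[0.5200·0.0000 + 0.4800·26.8400] = 12.1540
Node dd (S = 83.2): V_dd = 1/1.06·[0.5200·26.8400 + 0.4800·68.4400] = 44.1585
Node u (S = 169): V_u = 1/1.06·[0.5200·0.0000 + 0.4800·12.1540] = 5.5037
Node d (S = 104): V_d = 1/1.06·[0.5200·12.1540 + 0.4800·44.1585] = 25.9586
Node 0 (S = 130): V_0 = 1/1.06·[0.5200·5.5037 + 0.4800·25.9586] = 14.4548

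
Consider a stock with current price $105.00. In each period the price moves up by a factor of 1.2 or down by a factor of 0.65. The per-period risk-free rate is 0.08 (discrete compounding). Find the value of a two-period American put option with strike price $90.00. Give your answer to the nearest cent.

Risk-neutral probability p = (1 + 0.08 − 0.65)/(1.2 − 0.65) = 0.4300/0.5500 = 0.7818
Terminal stock prices: S_uu = 151.2, S_ud = 81.9, S_dd = 44.36
Terminal payoffs (K − S): max(-61.2, 0) = 0, max(8.1, 0) = 8.1, max(45.64, 0) = 45.64
Node u (S = 126): continuation = 1/1.08·[0.7818·0.0000 + 0.2182·8.1000] = 1.6364; exercise value = 0.0000 ≤ continuation, so V_u = 1.6364
Node d (S = 68.25): continuation = 1/1.08·[0.7818·8.1000 + 0.2182·45.6375] = 15.0833; exercise value = 21.7500 > continuation, so V_d = 21.7500 (exercise)
Node 0 (S = 105): continuation = 1/1.08·[0.7818·1.6364 + 0.2182·21.7500] = 5.5785; exercise value = 0.0000 ≤ continuation, so V_0 = 5.5785

$5.58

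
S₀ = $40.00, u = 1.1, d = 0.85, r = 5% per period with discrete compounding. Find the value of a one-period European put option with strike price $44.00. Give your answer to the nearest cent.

Risk-neutral probability p = (1 + 0.05 − 0.85)/(1.1 − 0.85) = 0.2000/0.2500 = 0.8000
Terminal stock prices: S_u = 44, S_d = 34
Terminal payoffs (K − S): max(0, 0) = 0, max(10, 0) = 10
Node 0 (S = 40): V_0 = 1/1.05·[0.8000·0.0000 + 0.2000·10.0000] = 1.9048

$1.90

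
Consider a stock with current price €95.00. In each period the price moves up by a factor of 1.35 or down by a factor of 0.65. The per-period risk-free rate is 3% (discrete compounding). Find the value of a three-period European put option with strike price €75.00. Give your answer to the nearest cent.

€10.76

Risk-neutral probability p = (1 + 0.03 − 0.65)/(1.35 − 0.65) = 0.3800/0.7000 = 0.5429
Terminal stock prices: S_uuu = 233.7, S_uud = 112.5, S_udd = 54.19, S_ddd = 26.09
Terminal payoffs (K − S): max(-158.7, 0) = 0, max(-37.54, 0) = 0, max(20.81, 0) = 20.81, max(48.91, 0) = 48.91
Node uu (S = 173.1): V_uu = 1/1.03·[0.5429·0.0000 + 0.4571·0.0000] = 0.0000
Node ud (S = 83.36): V_ud = 1/1.03·[0.5429·0.0000 + 0.4571·20.8144] = 9.2380
Node dd (S = 40.14): V_dd = 1/1.03·[0.5429·20.8144 + 0.4571·48.9106] = 32.6780
Node u (S = 128.2): V_u = 1/1.03·[0.5429·0.0000 + 0.4571·9.2380] = 4.1001
Node d (S = 61.75): V_d = 1/1.03·[0.5429·9.2380 + 0.4571·32.6780] = 19.3723
Node 0 (S = 95): V_0 = 1/1.03·[0.5429·4.1001 + 0.4571·19.3723] = 10.7589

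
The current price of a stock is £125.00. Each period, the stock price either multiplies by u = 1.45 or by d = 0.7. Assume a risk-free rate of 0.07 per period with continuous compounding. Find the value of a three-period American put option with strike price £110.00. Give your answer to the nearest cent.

£15.06

Risk-neutral probability p = (e^0.07 − 0.7)/(1.45 − 0.7) = 0.3725/0.7500 = 0.4967
Terminal stock prices: S_uuu = 381.1, S_uud = 184, S_udd = 88.81, S_ddd = 42.87
Terminal payoffs (K − S): max(-271.1, 0) = 0, max(-73.97, 0) = 0, max(21.19, 0) = 21.19, max(67.12, 0) = 67.12
Node uu (S = 262.8): continuation = e^(−0.07)·[0.4967·0.0000 + 0.5033·0.0000] = 0.0000; exercise value = 0.0000 ≤ continuation, so V_uu = 0.0000
Node ud (S = 126.9): continuation = e^(−0.07)·[0.4967·0.0000 + 0.5033·21.1875] = 9.9432; exercise value = 0.0000 ≤ continuation, so V_ud = 9.9432
Node dd (S = 61.25): continuation = e^(−0.07)·[0.4967·21.1875 + 0.5033·67.1250] = 41.3133; exercise value = 48.7500 > continuation, so V_dd = 48.7500 (exercise)
Node u (S = 181.2): continuation = e^(−0.07)·[0.4967·0.0000 + 0.5033·9.9432] = 4.6663; exercise value = 0.0000 ≤ continuation, so V_u = 4.6663
Node d (S = 87.5): continuation = e^(−0.07)·[0.4967·9.9432 + 0.5033·48.7500] = 27.4828; exercise value = 22.5000 ≤ continuation, so V_d = 27.4828
Node 0 (S = 125): continuation = e^(−0.07)·[0.4967·4.6663 + 0.5033·27.4828] = 15.0585; exercise value = 0.0000 ≤ continuation, so V_0 = 15.0585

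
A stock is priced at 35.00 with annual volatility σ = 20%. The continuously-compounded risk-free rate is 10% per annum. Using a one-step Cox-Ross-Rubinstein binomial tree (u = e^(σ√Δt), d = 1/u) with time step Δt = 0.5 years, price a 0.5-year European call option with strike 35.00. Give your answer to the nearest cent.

CRR parameters: u = e^(σ√Δt) = e^(0.2·√0.5) = 1.1519, d = 1/u = 0.8681
Per-period rate: rΔt = 0.1·0.5 = 0.05, so R = e^0.05 = 1.0513
Risk-neutral probability p = (e^0.05 − 0.8681)/(1.1519 − 0.8681) = 0.1831/0.2838 = 0.6454
Terminal stock prices: S_u = 40.32, S_d = 30.38
Terminal payoffs (S − K): max(5.317, 0) = 5.317, max(-4.616, 0) = 0
Node 0 (S = 35): V_0 = e^(−0.05)·[0.6454·5.3168 + 0.3546·0.0000] = 3.2640

3.26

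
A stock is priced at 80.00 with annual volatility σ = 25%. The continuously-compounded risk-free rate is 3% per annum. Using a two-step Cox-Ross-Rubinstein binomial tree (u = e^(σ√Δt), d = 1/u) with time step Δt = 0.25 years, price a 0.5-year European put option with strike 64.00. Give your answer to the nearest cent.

0.42

CRR parameters: u = e^(σ√Δt) = e^(0.25·√0.25) = 1.1331, d = 1/u = 0.8825
Per-period rate: rΔt = 0.03·0.25 = 0.0075, so R = e^0.0075 = 1.0075
Risk-neutral probability p = (e^0.0075 − 0.8825)/(1.1331 − 0.8825) = 0.1250/0.2507 = 0.4988
Terminal stock prices: S_uu = 102.7, S_ud = 80, S_dd = 62.3
Terminal payoffs (K − S): max(-38.72, 0) = 0, max(-16, 0) = 0, max(1.696, 0) = 1.696
Node u (S = 90.65): V_u = e^(−0.0075)·[0.4988·0.0000 + 0.5012·0.0000] = 0.0000
Node d (S = 70.6): V_d = e^(−0.0075)·[0.4988·0.0000 + 0.5012·1.6959] = 0.8436
Node 0 (S = 80): V_0 = e^(−0.0075)·[0.4988·0.0000 + 0.5012·0.8436] = 0.4196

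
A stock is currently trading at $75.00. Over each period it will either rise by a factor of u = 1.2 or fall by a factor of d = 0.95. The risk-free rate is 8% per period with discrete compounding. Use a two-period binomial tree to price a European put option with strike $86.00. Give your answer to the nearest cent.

$3.83

Risk-neutral probability p = (1 + 0.08 − 0.95)/(1.2 − 0.95) = 0.1300/0.2500 = 0.5200
Terminal stock prices: S_uu = 108, S_ud = 85.5, S_dd = 67.69
Terminal payoffs (K − S): max(-22, 0) = 0, max(0.5, 0) = 0.5, max(18.31, 0) = 18.31
Node u (S = 90): V_u = 1/1.08·[0.5200·0.0000 + 0.4800·0.5000] = 0.2222
Node d (S = 71.25): V_d = 1/1.08·[0.5200·0.5000 + 0.4800·18.3125] = 8.3796
Node 0 (S = 75): V_0 = 1/1.08·[0.5200·0.2222 + 0.4800·8.3796] = 3.8313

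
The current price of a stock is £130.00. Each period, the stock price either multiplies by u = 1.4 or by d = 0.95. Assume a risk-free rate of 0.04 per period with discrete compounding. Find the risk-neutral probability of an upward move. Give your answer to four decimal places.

p = 0.2000

Risk-neutral probability p = (1 + 0.04 − 0.95)/(1.4 − 0.95) = 0.0900/0.4500 = 0.2000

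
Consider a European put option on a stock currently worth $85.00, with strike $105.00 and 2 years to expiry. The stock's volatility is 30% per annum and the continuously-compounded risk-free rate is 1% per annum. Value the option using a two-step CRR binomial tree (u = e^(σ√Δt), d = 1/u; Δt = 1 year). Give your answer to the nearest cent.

$27.48

CRR parameters: u = e^(σ√Δt) = e^(0.3·√1) = 1.3499, d = 1/u = 0.7408
Per-period rate: rΔt = 0.01·1 = 0.01, so R = e^0.01 = 1.0101
Risk-neutral probability p = (e^0.01 − 0.7408)/(1.3499 − 0.7408) = 0.2692/0.6090 = 0.4421
Terminal stock prices: S_uu = 154.9, S_ud = 85, S_dd = 46.65
Terminal payoffs (K − S): max(-49.88, 0) = 0, max(20, 0) = 20, max(58.35, 0) = 58.35
Node u (S = 114.7): V_u = e^(−0.01)·[0.4421·0.0000 + 0.5579·20.0000] = 11.0478
Node d (S = 62.97): V_d = e^(−0.01)·[0.4421·20.0000 + 0.5579·58.3510] = 40.9857
Node 0 (S = 85): V_0 = e^(−0.01)·[0.4421·11.0478 + 0.5579·40.9857] = 27.4752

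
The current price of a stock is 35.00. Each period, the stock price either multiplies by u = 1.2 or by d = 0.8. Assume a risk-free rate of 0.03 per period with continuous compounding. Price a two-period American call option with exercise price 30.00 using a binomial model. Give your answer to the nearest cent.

8.03

Risk-neutral probability p = (e^0.03 − 0.8)/(1.2 − 0.8) = 0.2305/0.4000 = 0.5761
Terminal stock prices: S_uu = 50.4, S_ud = 33.6, S_dd = 22.4
Terminal payoffs (S − K): max(20.4, 0) = 20.4, max(3.6, 0) = 3.6, max(-7.6, 0) = 0
Node u (S = 42): continuation = e^(−0.03)·[0.5761·20.4000 + 0.4239·3.6000] = 12.8866; exercise value = 12.0000 ≤ continuation, so V_u = 12.8866
Node d (S = 28): continuation = e^(−0.03)·[0.5761·3.6000 + 0.4239·0.0000] = 2.0128; exercise value = 0.0000 ≤ continuation, so V_d = 2.0128
Node 0 (S = 35): continuation = e^(−0.03)·[0.5761·12.8866 + 0.4239·2.0128] = 8.0330; exercise value = 5.0000 ≤ continuation, so V_0 = 8.0330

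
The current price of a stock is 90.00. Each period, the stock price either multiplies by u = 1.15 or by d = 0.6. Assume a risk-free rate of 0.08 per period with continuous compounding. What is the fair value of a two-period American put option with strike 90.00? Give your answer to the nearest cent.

Risk-neutral probability p = (e^0.08 − 0.6)/(1.15 − 0.6) = 0.4833/0.5500 = 0.8787
Terminal stock prices: S_uu = 119, S_ud = 62.1, S_dd = 32.4
Terminal payoffs (K − S): max(-29.02, 0) = 0, max(27.9, 0) = 27.9, max(57.6, 0) = 57.6
Node u (S = 103.5): continuation = e^(−0.08)·[0.8787·0.0000 + 0.1213·27.9000] = 3.1240; exercise value = 0.0000 ≤ continuation, so V_u = 3.1240
Node d (S = 54): continuation = e^(−0.08)·[0.8787·27.9000 + 0.1213·57.6000] = 29.0805; exercise value = 36.0000 > continuation, so V_d = 36.0000 (exercise)
Node 0 (S = 90): continuation = e^(−0.08)·[0.8787·3.1240 + 0.1213·36.0000] = 6.5649; exercise value = 0.0000 ≤ continuation, so V_0 = 6.5649

6.56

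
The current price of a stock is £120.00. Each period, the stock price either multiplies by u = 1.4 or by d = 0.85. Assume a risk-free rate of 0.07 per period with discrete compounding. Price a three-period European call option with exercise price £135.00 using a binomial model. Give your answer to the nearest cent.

Risk-neutral probability p = (1 + 0.07 − 0.85)/(1.4 − 0.85) = 0.2200/0.5500 = 0.4000
Terminal stock prices: S_uuu = 329.3, S_uud = 199.9, S_udd = 121.4, S_ddd = 73.69
Terminal payoffs (S − K): max(194.3, 0) = 194.3, max(64.92, 0) = 64.92, max(-13.62, 0) = 0, max(-61.31, 0) = 0
Node uu (S = 235.2): V_uu = 1/1.07·[0.4000·194.2800 + 0.6000·64.9200] = 109.0318
Node ud (S = 142.8): V_ud = 1/1.07·[0.4000·64.9200 + 0.6000·0.0000] = 24.2692
Node dd (S = 86.7): V_dd = 1/1.07·[0.4000·0.0000 + 0.6000·0.0000] = 0.0000
Node u (S = 168): V_u = 1/1.07·[0.4000·109.0318 + 0.6000·24.2692] = 54.3684
Node d (S = 102): V_d = 1/1.07·[0.4000·24.2692 + 0.6000·0.0000] = 9.0726
Node 0 (S = 120): V_0 = 1/1.07·[0.4000·54.3684 + 0.6000·9.0726] = 25.4121

£25.41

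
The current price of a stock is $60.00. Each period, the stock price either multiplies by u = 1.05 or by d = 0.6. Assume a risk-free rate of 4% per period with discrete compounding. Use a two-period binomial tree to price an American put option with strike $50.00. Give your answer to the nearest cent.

$0.54

Risk-neutral probability p = (1 + 0.04 − 0.6)/(1.05 − 0.6) = 0.4400/0.4500 = 0.9778
Terminal stock prices: S_uu = 66.15, S_ud = 37.8, S_dd = 21.6
Terminal payoffs (K − S): max(-16.15, 0) = 0, max(12.2, 0) = 12.2, max(28.4, 0) = 28.4
Node u (S = 63): continuation = 1/1.04·[0.9778·0.0000 + 0.0222·12.2000] = 0.2607; exercise value = 0.0000 ≤ continuation, so V_u = 0.2607
Node d (S = 36): continuation = 1/1.04·[0.9778·12.2000 + 0.0222·28.4000] = 12.0769; exercise value = 14.0000 > continuation, so V_d = 14.0000 (exercise)
Node 0 (S = 60): continuation = 1/1.04·[0.9778·0.2607 + 0.0222·14.0000] = 0.5442; exercise value = 0.0000 ≤ continuation, so V_0 = 0.5442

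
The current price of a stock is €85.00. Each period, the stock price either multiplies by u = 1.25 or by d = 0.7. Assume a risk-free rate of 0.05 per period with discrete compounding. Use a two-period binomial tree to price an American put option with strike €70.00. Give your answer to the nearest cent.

€3.64

Risk-neutral probability p = (1 + 0.05 − 0.7)/(1.25 − 0.7) = 0.3500/0.5500 = 0.6364
Terminal stock prices: S_uu = 132.8, S_ud = 74.38, S_dd = 41.65
Terminal payoffs (K − S): max(-62.81, 0) = 0, max(-4.375, 0) = 0, max(28.35, 0) = 28.35
Node u (S = 106.2): continuation = 1/1.05·[0.6364·0.0000 + 0.3636·0.0000] = 0.0000; exercise value = 0.0000 ≤ continuation, so V_u = 0.0000
Node d (S = 59.5): continuation = 1/1.05·[0.6364·0.0000 + 0.3636·28.3500] = 9.8182; exercise value = 10.5000 > continuation, so V_d = 10.5000 (exercise)
Node 0 (S = 85): continuation = 1/1.05·[0.6364·0.0000 + 0.3636·10.5000] = 3.6364; exercise value = 0.0000 ≤ continuation, so V_0 = 3.6364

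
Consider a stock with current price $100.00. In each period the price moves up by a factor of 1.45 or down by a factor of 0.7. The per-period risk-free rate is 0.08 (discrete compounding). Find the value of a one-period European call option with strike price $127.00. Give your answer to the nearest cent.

Risk-neutral probability p = (1 + 0.08 − 0.7)/(1.45 − 0.7) = 0.3800/0.7500 = 0.5067
Terminal stock prices: S_u = 145, S_d = 70
Terminal payoffs (S − K): max(18, 0) = 18, max(-57, 0) = 0
Node 0 (S = 100): V_0 = 1/1.08·[0.5067·18.0000 + 0.4933·0.0000] = 8.4444

$8.44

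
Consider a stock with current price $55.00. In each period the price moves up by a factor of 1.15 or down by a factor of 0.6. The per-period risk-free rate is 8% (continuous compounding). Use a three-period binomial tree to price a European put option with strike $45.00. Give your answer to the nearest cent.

$1.02

Risk-neutral probability p = (e^0.08 − 0.6)/(1.15 − 0.6) = 0.4833/0.5500 = 0.8787
Terminal stock prices: S_uuu = 83.65, S_uud = 43.64, S_udd = 22.77, S_ddd = 11.88
Terminal payoffs (K − S): max(-38.65, 0) = 0, max(1.358, 0) = 1.358, max(22.23, 0) = 22.23, max(33.12, 0) = 33.12
Node uu (S = 72.74): V_uu = e^(−0.08)·[0.8787·0.0000 + 0.1213·1.3575] = 0.1520
Node ud (S = 37.95): V_ud = e^(−0.08)·[0.8787·1.3575 + 0.1213·22.2300] = 3.5902
Node dd (S = 19.8): V_dd = e^(−0.08)·[0.8787·22.2300 + 0.1213·33.1200] = 21.7402
Node u (S = 63.25): V_u = e^(−0.08)·[0.8787·0.1520 + 0.1213·3.5902] = 0.5253
Node d (S = 33): V_d = e^(−0.08)·[0.8787·3.5902 + 0.1213·21.7402] = 5.3465
Node 0 (S = 55): V_0 = e^(−0.08)·[0.8787·0.5253 + 0.1213·5.3465] = 1.0247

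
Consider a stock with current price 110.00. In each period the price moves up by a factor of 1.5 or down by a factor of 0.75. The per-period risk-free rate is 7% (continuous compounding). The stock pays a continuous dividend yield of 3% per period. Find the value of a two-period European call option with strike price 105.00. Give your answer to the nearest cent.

Per-period risk-free factor R = e^0.07 = 1.0725; dividend-adjusted growth = e^(0.07−0.03) = 1.0408.
Risk-neutral probability p = (1.0408 − 0.75)/(1.5 − 0.75) = 0.2908/0.7500 = 0.3877
Terminal stock prices: S_uu = 247.5, S_ud = 123.8, S_dd = 61.88
Terminal payoffs (S − K): max(142.5, 0) = 142.5, max(18.75, 0) = 18.75, max(-43.12, 0) = 0
Node u (S = 165): V_u = e^(−0.07)·[0.3877·142.5000 + 0.6123·18.7500] = 62.2222
Node d (S = 82.5): V_d = e^(−0.07)·[0.3877·18.7500 + 0.6123·0.0000] = 6.7788
Node 0 (S = 110): V_0 = e^(−0.07)·[0.3877·62.2222 + 0.6123·6.7788] = 26.3651

26.37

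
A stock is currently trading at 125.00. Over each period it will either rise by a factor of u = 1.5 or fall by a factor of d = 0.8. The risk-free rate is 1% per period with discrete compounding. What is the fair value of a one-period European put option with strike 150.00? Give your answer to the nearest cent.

Risk-neutral probability p = (1 + 0.01 − 0.8)/(1.5 − 0.8) = 0.2100/0.7000 = 0.3000
Terminal stock prices: S_u = 187.5, S_d = 100
Terminal payoffs (K − S): max(-37.5, 0) = 0, max(50, 0) = 50
Node 0 (S = 125): V_0 = 1/1.01·[0.3000·0.0000 + 0.7000·50.0000] = 34.6535

34.65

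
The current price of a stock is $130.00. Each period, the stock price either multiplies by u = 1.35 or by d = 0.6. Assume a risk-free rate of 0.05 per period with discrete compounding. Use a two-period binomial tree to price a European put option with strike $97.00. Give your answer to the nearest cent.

Risk-neutral probability p = (1 + 0.05 − 0.6)/(1.35 − 0.6) = 0.4500/0.7500 = 0.6000
Terminal stock prices: S_uu = 236.9, S_ud = 105.3, S_dd = 46.8
Terminal payoffs (K − S): max(-139.9, 0) = 0, max(-8.3, 0) = 0, max(50.2, 0) = 50.2
Node u (S = 175.5): V_u = 1/1.05·[0.6000·0.0000 + 0.4000·0.0000] = 0.0000
Node d (S = 78): V_d = 1/1.05·[0.6000·0.0000 + 0.4000·50.2000] = 19.1238
Node 0 (S = 130): V_0 = 1/1.05·[0.6000·0.0000 + 0.4000·19.1238] = 7.2853

$7.29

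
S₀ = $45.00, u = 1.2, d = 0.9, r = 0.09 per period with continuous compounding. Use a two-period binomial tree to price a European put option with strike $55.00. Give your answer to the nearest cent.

$4.37

Risk-neutral probability p = (e^0.09 − 0.9)/(1.2 − 0.9) = 0.1942/0.3000 = 0.6472
Terminal stock prices: S_uu = 64.8, S_ud = 48.6, S_dd = 36.45
Terminal payoffs (K − S): max(-9.8, 0) = 0, max(6.4, 0) = 6.4, max(18.55, 0) = 18.55
Node u (S = 54): V_u = e^(−0.09)·[0.6472·0.0000 + 0.3528·6.4000] = 2.0633
Node d (S = 40.5): V_d = e^(−0.09)·[0.6472·6.4000 + 0.3528·18.5500] = 9.7662
Node 0 (S = 45): V_0 = e^(−0.09)·[0.6472·2.0633 + 0.3528·9.7662] = 4.3691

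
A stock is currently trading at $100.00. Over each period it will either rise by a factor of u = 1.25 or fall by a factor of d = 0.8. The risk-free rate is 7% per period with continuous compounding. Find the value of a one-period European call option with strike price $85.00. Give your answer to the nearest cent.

Risk-neutral probability p = (e^0.07 − 0.8)/(1.25 − 0.8) = 0.2725/0.4500 = 0.6056
Terminal stock prices: S_u = 125, S_d = 80
Terminal payoffs (S − K): max(40, 0) = 40, max(-5, 0) = 0
Node 0 (S = 100): V_0 = e^(−0.07)·[0.6056·40.0000 + 0.3944·0.0000] = 22.5853

$22.59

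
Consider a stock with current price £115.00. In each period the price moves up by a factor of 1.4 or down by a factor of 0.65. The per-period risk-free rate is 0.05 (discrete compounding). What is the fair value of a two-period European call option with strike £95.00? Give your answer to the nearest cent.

Risk-neutral probability p = (1 + 0.05 − 0.65)/(1.4 − 0.65) = 0.4000/0.7500 = 0.5333
Terminal stock prices: S_uu = 225.4, S_ud = 104.7, S_dd = 48.59
Terminal payoffs (S − K): max(130.4, 0) = 130.4, max(9.65, 0) = 9.65, max(-46.41, 0) = 0
Node u (S = 161): V_u = 1/1.05·[0.5333·130.4000 + 0.4667·9.6500] = 70.5238
Node d (S = 74.75): V_d = 1/1.05·[0.5333·9.6500 + 0.4667·0.0000] = 4.9016
Node 0 (S = 115): V_0 = 1/1.05·[0.5333·70.5238 + 0.4667·4.9016] = 38.0001

£38.00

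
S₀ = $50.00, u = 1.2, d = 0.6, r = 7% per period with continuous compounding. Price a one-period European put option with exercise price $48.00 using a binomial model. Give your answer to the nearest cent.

$3.57

Risk-neutral probability p = (e^0.07 − 0.6)/(1.2 − 0.6) = 0.4725/0.6000 = 0.7875
Terminal stock prices: S_u = 60, S_d = 30
Terminal payoffs (K − S): max(-12, 0) = 0, max(18, 0) = 18
Node 0 (S = 50): V_0 = e^(−0.07)·[0.7875·0.0000 + 0.2125·18.0000] = 3.5662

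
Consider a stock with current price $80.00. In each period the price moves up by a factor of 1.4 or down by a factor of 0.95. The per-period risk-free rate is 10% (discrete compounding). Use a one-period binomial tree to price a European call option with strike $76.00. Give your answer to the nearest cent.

Risk-neutral probability p = (1 + 0.1 − 0.95)/(1.4 − 0.95) = 0.1500/0.4500 = 0.3333
Terminal stock prices: S_u = 112, S_d = 76
Terminal payoffs (S − K): max(36, 0) = 36, max(0, 0) = 0
Node 0 (S = 80): V_0 = 1/1.1·[0.3333·36.0000 + 0.6667·0.0000] = 10.9091

$10.91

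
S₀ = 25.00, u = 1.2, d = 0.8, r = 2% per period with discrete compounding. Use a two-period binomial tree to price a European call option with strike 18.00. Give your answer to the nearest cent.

Risk-neutral probability p = (1 + 0.02 − 0.8)/(1.2 − 0.8) = 0.2200/0.4000 = 0.5500
Terminal stock prices: S_uu = 36, S_ud = 24, S_dd = 16
Terminal payoffs (S − K): max(18, 0) = 18, max(6, 0) = 6, max(-2, 0) = 0
Node u (S = 30): V_u = 1/1.02·[0.5500·18.0000 + 0.4500·6.0000] = 12.3529
Node d (S = 20): V_d = 1/1.02·[0.5500·6.0000 + 0.4500·0.0000] = 3.2353
Node 0 (S = 25): V_0 = 1/1.02·[0.5500·12.3529 + 0.4500·3.2353] = 8.0882

8.09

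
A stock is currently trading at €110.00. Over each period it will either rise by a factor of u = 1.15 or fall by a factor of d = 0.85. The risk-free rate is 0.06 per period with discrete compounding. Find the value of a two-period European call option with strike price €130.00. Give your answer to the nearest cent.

Risk-neutral probability p = (1 + 0.06 − 0.85)/(1.15 − 0.85) = 0.2100/0.3000 = 0.7000
Terminal stock prices: S_uu = 145.5, S_ud = 107.5, S_dd = 79.47
Terminal payoffs (S − K): max(15.47, 0) = 15.47, max(-22.48, 0) = 0, max(-50.53, 0) = 0
Node u (S = 126.5): V_u = 1/1.06·[0.7000·15.4750 + 0.3000·0.0000] = 10.2193
Node d (S = 93.5): V_d = 1/1.06·[0.7000·0.0000 + 0.3000·0.0000] = 0.0000
Node 0 (S = 110): V_0 = 1/1.06·[0.7000·10.2193 + 0.3000·0.0000] = 6.7486

€6.75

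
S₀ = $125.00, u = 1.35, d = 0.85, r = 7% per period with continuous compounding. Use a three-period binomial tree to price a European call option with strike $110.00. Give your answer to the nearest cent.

$40.44

Risk-neutral probability p = (e^0.07 − 0.85)/(1.35 − 0.85) = 0.2225/0.5000 = 0.4450
Terminal stock prices: S_uuu = 307.5, S_uud = 193.6, S_udd = 121.9, S_ddd = 76.77
Terminal payoffs (S − K): max(197.5, 0) = 197.5, max(83.64, 0) = 83.64, max(11.92, 0) = 11.92, max(-33.23, 0) = 0
Node uu (S = 227.8): V_uu = e^(−0.07)·[0.4450·197.5469 + 0.5550·83.6406] = 125.2492
Node ud (S = 143.4): V_ud = e^(−0.07)·[0.4450·83.6406 + 0.5550·11.9219] = 40.8742
Node dd (S = 90.31): V_dd = e^(−0.07)·[0.4450·11.9219 + 0.5550·0.0000] = 4.9467
Node u (S = 168.8): V_u = e^(−0.07)·[0.4450·125.2492 + 0.5550·40.8742] = 73.1206
Node d (S = 106.2): V_d = e^(−0.07)·[0.4450·40.8742 + 0.5550·4.9467] = 19.5197
Node 0 (S = 125): V_0 = e^(−0.07)·[0.4450·73.1206 + 0.5550·19.5197] = 40.4407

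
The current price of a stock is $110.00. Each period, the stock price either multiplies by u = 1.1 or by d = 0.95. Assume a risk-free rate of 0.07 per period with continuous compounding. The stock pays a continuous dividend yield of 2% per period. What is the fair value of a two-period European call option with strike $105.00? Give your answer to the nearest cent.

$14.93

Per-period risk-free factor R = e^0.07 = 1.0725; dividend-adjusted growth = e^(0.07−0.02) = 1.0513.
Risk-neutral probability p = (1.0513 − 0.95)/(1.1 − 0.95) = 0.1013/0.1500 = 0.6751
Terminal stock prices: S_uu = 133.1, S_ud = 115, S_dd = 99.27
Terminal payoffs (S − K): max(28.1, 0) = 28.1, max(9.95, 0) = 9.95, max(-5.725, 0) = 0
Node u (S = 121): V_u = e^(−0.07)·[0.6751·28.1000 + 0.3249·9.9500] = 20.7027
Node d (S = 104.5): V_d = e^(−0.07)·[0.6751·9.9500 + 0.3249·0.0000] = 6.2635
Node 0 (S = 110): V_0 = e^(−0.07)·[0.6751·20.7027 + 0.3249·6.2635] = 14.9295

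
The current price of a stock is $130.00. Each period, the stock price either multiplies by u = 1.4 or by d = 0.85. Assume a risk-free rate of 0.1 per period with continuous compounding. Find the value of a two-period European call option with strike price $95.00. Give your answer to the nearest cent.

$52.47

Risk-neutral probability p = (e^0.1 − 0.85)/(1.4 − 0.85) = 0.2552/0.5500 = 0.4639
Terminal stock prices: S_uu = 254.8, S_ud = 154.7, S_dd = 93.92
Terminal payoffs (S − K): max(159.8, 0) = 159.8, max(59.7, 0) = 59.7, max(-1.075, 0) = 0
Node u (S = 182): V_u = e^(−0.1)·[0.4639·159.8000 + 0.5361·59.7000] = 96.0404
Node d (S = 110.5): V_d = e^(−0.1)·[0.4639·59.7000 + 0.5361·0.0000] = 25.0619
Node 0 (S = 130): V_0 = e^(−0.1)·[0.4639·96.0404 + 0.5361·25.0619] = 52.4735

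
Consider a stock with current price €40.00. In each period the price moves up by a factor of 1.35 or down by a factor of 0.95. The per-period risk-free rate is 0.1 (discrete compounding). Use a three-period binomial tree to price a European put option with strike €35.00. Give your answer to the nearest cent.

€0.13

Risk-neutral probability p = (1 + 0.1 − 0.95)/(1.35 − 0.95) = 0.1500/0.4000 = 0.3750
Terminal stock prices: S_uuu = 98.42, S_uud = 69.25, S_udd = 48.73, S_ddd = 34.29
Terminal payoffs (K − S): max(-63.42, 0) = 0, max(-34.25, 0) = 0, max(-13.73, 0) = 0, max(0.705, 0) = 0.705
Node uu (S = 72.9): V_uu = 1/1.1·[0.3750·0.0000 + 0.6250·0.0000] = 0.0000
Node ud (S = 51.3): V_ud = 1/1.1·[0.3750·0.0000 + 0.6250·0.0000] = 0.0000
Node dd (S = 36.1): V_dd = 1/1.1·[0.3750·0.0000 + 0.6250·0.7050] = 0.4006
Node u (S = 54): V_u = 1/1.1·[0.3750·0.0000 + 0.6250·0.0000] = 0.0000
Node d (S = 38): V_d = 1/1.1·[0.3750·0.0000 + 0.6250·0.4006] = 0.2276
Node 0 (S = 40): V_0 = 1/1.1·[0.3750·0.0000 + 0.6250·0.2276] = 0.1293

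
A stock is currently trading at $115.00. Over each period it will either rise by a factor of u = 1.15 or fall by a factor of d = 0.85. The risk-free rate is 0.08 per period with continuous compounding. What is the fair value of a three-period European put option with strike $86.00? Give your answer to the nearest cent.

Risk-neutral probability p = (e^0.08 − 0.85)/(1.15 − 0.85) = 0.2333/0.3000 = 0.7776
Terminal stock prices: S_uuu = 174.9, S_uud = 129.3, S_udd = 95.55, S_ddd = 70.62
Terminal payoffs (K − S): max(-88.9, 0) = 0, max(-43.27, 0) = 0, max(-9.551, 0) = 0, max(15.38, 0) = 15.38
Node uu (S = 152.1): V_uu = e^(−0.08)·[0.7776·0.0000 + 0.2224·0.0000] = 0.0000
Node ud (S = 112.4): V_ud = e^(−0.08)·[0.7776·0.0000 + 0.2224·0.0000] = 0.0000
Node dd (S = 83.09): V_dd = e^(−0.08)·[0.7776·0.0000 + 0.2224·15.3756] = 3.1563
Node u (S = 132.2): V_u = e^(−0.08)·[0.7776·0.0000 + 0.2224·0.0000] = 0.0000
Node d (S = 97.75): V_d = e^(−0.08)·[0.7776·0.0000 + 0.2224·3.1563] = 0.6479
Node 0 (S = 115): V_0 = e^(−0.08)·[0.7776·0.0000 + 0.2224·0.6479] = 0.1330

$0.13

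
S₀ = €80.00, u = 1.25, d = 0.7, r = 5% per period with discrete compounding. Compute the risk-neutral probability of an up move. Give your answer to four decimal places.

Risk-neutral probability p = (1 + 0.05 − 0.7)/(1.25 − 0.7) = 0.3500/0.5500 = 0.6364

p = 0.6364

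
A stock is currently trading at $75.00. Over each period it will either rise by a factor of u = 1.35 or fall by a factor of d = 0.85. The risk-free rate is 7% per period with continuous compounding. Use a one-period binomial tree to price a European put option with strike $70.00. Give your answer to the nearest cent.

Risk-neutral probability p = (e^0.07 − 0.85)/(1.35 − 0.85) = 0.2225/0.5000 = 0.4450
Terminal stock prices: S_u = 101.2, S_d = 63.75
Terminal payoffs (K − S): max(-31.25, 0) = 0, max(6.25, 0) = 6.25
Node 0 (S = 75): V_0 = e^(−0.07)·[0.4450·0.0000 + 0.5550·6.2500] = 3.2341

$3.23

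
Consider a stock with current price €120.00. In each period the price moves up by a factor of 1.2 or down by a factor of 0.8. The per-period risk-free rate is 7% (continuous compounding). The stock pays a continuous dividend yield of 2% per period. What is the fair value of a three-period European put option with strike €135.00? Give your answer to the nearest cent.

Per-period risk-free factor R = e^0.07 = 1.0725; dividend-adjusted growth = e^(0.07−0.02) = 1.0513.
Risk-neutral probability p = (1.0513 − 0.8)/(1.2 − 0.8) = 0.2513/0.4000 = 0.6282
Terminal stock prices: S_uuu = 207.4, S_uud = 138.2, S_udd = 92.16, S_ddd = 61.44
Terminal payoffs (K − S): max(-72.36, 0) = 0, max(-3.24, 0) = 0, max(42.84, 0) = 42.84, max(73.56, 0) = 73.56
Node uu (S = 172.8): V_uu = e^(−0.07)·[0.6282·0.0000 + 0.3718·0.0000] = 0.0000
Node ud (S = 115.2): V_ud = e^(−0.07)·[0.6282·0.0000 + 0.3718·42.8400] = 14.8520
Node dd (S = 76.8): V_dd = e^(−0.07)·[0.6282·42.8400 + 0.3718·73.5600] = 50.5939
Node u (S = 144): V_u = e^(−0.07)·[0.6282·0.0000 + 0.3718·14.8520] = 5.1490
Node d (S = 96): V_d = e^(−0.07)·[0.6282·14.8520 + 0.3718·50.5939] = 26.2391
Node 0 (S = 120): V_0 = e^(−0.07)·[0.6282·5.1490 + 0.3718·26.2391] = 12.1125

€12.11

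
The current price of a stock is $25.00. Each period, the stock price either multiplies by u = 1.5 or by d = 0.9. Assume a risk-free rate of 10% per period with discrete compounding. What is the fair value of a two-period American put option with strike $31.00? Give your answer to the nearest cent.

Risk-neutral probability p = (1 + 0.1 − 0.9)/(1.5 − 0.9) = 0.2000/0.6000 = 0.3333
Terminal stock prices: S_uu = 56.25, S_ud = 33.75, S_dd = 20.25
Terminal payoffs (K − S): max(-25.25, 0) = 0, max(-2.75, 0) = 0, max(10.75, 0) = 10.75
Node u (S = 37.5): continuation = 1/1.1·[0.3333·0.0000 + 0.6667·0.0000] = 0.0000; exercise value = 0.0000 ≤ continuation, so V_u = 0.0000
Node d (S = 22.5): continuation = 1/1.1·[0.3333·0.0000 + 0.6667·10.7500] = 6.5152; exercise value = 8.5000 > continuation, so V_d = 8.5000 (exercise)
Node 0 (S = 25): continuation = 1/1.1·[0.3333·0.0000 + 0.6667·8.5000] = 5.1515; exercise value = 6.0000 > continuation, so V_0 = 6.0000 (exercise)

$6.00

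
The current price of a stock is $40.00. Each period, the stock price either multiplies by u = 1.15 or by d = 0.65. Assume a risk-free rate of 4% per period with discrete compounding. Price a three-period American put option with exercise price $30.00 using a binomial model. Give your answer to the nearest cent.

$1.30

Risk-neutral probability p = (1 + 0.04 − 0.65)/(1.15 − 0.65) = 0.3900/0.5000 = 0.7800
Terminal stock prices: S_uuu = 60.83, S_uud = 34.38, S_udd = 19.44, S_ddd = 10.98
Terminal payoffs (K − S): max(-30.83, 0) = 0, max(-4.385, 0) = 0, max(10.56, 0) = 10.56, max(19.02, 0) = 19.02
Node uu (S = 52.9): continuation = 1/1.04·[0.7800·0.0000 + 0.2200·0.0000] = 0.0000; exercise value = 0.0000 ≤ continuation, so V_uu = 0.0000
Node ud (S = 29.9): continuation = 1/1.04·[0.7800·0.0000 + 0.2200·10.5650] = 2.2349; exercise value = 0.1000 ≤ continuation, so V_ud = 2.2349
Node dd (S = 16.9): continuation = 1/1.04·[0.7800·10.5650 + 0.2200·19.0150] = 11.9462; exercise value = 13.1000 > continuation, so V_dd = 13.1000 (exercise)
Node u (S = 46): continuation = 1/1.04·[0.7800·0.0000 + 0.2200·2.2349] = 0.4728; exercise value = 0.0000 ≤ continuation, so V_u = 0.4728
Node d (S = 26): continuation = 1/1.04·[0.7800·2.2349 + 0.2200·13.1000] = 4.4473; exercise value = 4.0000 ≤ continuation, so V_d = 4.4473
Node 0 (S = 40): continuation = 1/1.04·[0.7800·0.4728 + 0.2200·4.4473] = 1.2954; exercise value = 0.0000 ≤ continuation, so V_0 = 1.2954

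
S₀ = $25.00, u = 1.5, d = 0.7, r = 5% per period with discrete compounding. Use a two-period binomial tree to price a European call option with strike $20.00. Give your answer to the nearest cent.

Risk-neutral probability p = (1 + 0.05 − 0.7)/(1.5 − 0.7) = 0.3500/0.8000 = 0.4375
Terminal stock prices: S_uu = 56.25, S_ud = 26.25, S_dd = 12.25
Terminal payoffs (S − K): max(36.25, 0) = 36.25, max(6.25, 0) = 6.25, max(-7.75, 0) = 0
Node u (S = 37.5): V_u = 1/1.05·[0.4375·36.2500 + 0.5625·6.2500] = 18.4524
Node d (S = 17.5): V_d = 1/1.05·[0.4375·6.2500 + 0.5625·0.0000] = 2.6042
Node 0 (S = 25): V_0 = 1/1.05·[0.4375·18.4524 + 0.5625·2.6042] = 9.0836

$9.08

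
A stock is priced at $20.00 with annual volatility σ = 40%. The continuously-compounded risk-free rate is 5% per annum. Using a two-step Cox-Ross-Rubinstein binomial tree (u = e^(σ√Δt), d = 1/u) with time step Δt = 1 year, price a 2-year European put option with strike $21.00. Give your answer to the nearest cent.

CRR parameters: u = e^(σ√Δt) = e^(0.4·√1) = 1.4918, d = 1/u = 0.6703
Per-period rate: rΔt = 0.05·1 = 0.05, so R = e^0.05 = 1.0513
Risk-neutral probability p = (e^0.05 − 0.6703)/(1.4918 − 0.6703) = 0.3810/0.8215 = 0.4637
Terminal stock prices: S_uu = 44.51, S_ud = 20, S_dd = 8.987
Terminal payoffs (K − S): max(-23.51, 0) = 0, max(1, 0) = 1, max(12.01, 0) = 12.01
Node u (S = 29.84): V_u = e^(−0.05)·[0.4637·0.0000 + 0.5363·1.0000] = 0.5101
Node d (S = 13.41): V_d = e^(−0.05)·[0.4637·1.0000 + 0.5363·12.0134] = 6.5694
Node 0 (S = 20): V_0 = e^(−0.05)·[0.4637·0.5101 + 0.5363·6.5694] = 3.5762

$3.58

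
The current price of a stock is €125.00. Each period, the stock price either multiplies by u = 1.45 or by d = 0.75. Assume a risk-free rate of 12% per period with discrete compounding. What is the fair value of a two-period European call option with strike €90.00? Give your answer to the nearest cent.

€56.74

Risk-neutral probability p = (1 + 0.12 − 0.75)/(1.45 − 0.75) = 0.3700/0.7000 = 0.5286
Terminal stock prices: S_uu = 262.8, S_ud = 135.9, S_dd = 70.31
Terminal payoffs (S − K): max(172.8, 0) = 172.8, max(45.94, 0) = 45.94, max(-19.69, 0) = 0
Node u (S = 181.2): V_u = 1/1.12·[0.5286·172.8125 + 0.4714·45.9375] = 100.8929
Node d (S = 93.75): V_d = 1/1.12·[0.5286·45.9375 + 0.4714·0.0000] = 21.6797
Node 0 (S = 125): V_0 = 1/1.12·[0.5286·100.8929 + 0.4714·21.6797] = 56.7406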